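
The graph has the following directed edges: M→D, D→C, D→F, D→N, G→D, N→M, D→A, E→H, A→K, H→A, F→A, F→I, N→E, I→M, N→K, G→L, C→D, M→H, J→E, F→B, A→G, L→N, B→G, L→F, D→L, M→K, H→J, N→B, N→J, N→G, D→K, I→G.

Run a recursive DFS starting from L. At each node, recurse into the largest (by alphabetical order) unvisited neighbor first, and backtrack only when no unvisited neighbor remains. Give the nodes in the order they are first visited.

Visit L
L → N
N → M
M → K
M → H
H → J
J → E
H → A
A → G
G → D
D → F
F → I
F → B
D → C

L N M K H J E A G D F I B C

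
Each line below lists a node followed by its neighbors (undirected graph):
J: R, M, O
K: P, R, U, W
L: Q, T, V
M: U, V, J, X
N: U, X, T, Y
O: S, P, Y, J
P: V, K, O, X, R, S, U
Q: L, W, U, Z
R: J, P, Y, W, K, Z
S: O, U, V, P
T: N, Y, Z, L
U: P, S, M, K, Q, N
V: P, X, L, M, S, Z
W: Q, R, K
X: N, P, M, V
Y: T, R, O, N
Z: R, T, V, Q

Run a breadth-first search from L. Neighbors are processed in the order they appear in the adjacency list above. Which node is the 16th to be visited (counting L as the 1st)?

Visit L; enqueue Q, T, V → queue [Q, T, V]
Visit Q; enqueue W, U, Z → queue [T, V, W, U, Z]
Visit T; enqueue N, Y → queue [V, W, U, Z, N, Y]
Visit V; enqueue P, X, M, S → queue [W, U, Z, N, Y, P, X, M, S]
Visit W; enqueue R, K → queue [U, Z, N, Y, P, X, M, S, R, K]
Visit U → queue [Z, N, Y, P, X, M, S, R, K]
Visit Z → queue [N, Y, P, X, M, S, R, K]
Visit N → queue [Y, P, X, M, S, R, K]
Visit Y; enqueue O → queue [P, X, M, S, R, K, O]
Visit P → queue [X, M, S, R, K, O]
Visit X → queue [M, S, R, K, O]
Visit M; enqueue J → queue [S, R, K, O, J]
Visit S → queue [R, K, O, J]
Visit R → queue [K, O, J]
Visit K → queue [O, J]
Visit O → queue [J]
Visit J → queue []

Visit order: L, Q, T, V, W, U, Z, N, Y, P, X, M, S, R, K, O, J

O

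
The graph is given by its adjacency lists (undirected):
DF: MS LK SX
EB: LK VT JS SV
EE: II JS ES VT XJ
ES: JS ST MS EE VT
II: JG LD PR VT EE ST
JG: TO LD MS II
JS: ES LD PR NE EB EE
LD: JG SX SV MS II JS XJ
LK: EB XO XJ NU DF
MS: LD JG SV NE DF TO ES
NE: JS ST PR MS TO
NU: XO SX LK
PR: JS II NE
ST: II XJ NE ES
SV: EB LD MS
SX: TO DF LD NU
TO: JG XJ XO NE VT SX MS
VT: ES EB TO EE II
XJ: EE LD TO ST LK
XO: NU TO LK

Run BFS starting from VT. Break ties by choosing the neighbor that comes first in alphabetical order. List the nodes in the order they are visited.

Visit VT; enqueue EB, EE, ES, II, TO → queue [EB, EE, ES, II, TO]
Visit EB; enqueue JS, LK, SV → queue [EE, ES, II, TO, JS, LK, SV]
Visit EE; enqueue XJ → queue [ES, II, TO, JS, LK, SV, XJ]
Visit ES; enqueue MS, ST → queue [II, TO, JS, LK, SV, XJ, MS, ST]
Visit II; enqueue JG, LD, PR → queue [TO, JS, LK, SV, XJ, MS, ST, JG, LD, PR]
Visit TO; enqueue NE, SX, XO → queue [JS, LK, SV, XJ, MS, ST, JG, LD, PR, NE, SX, XO]
Visit JS → queue [LK, SV, XJ, MS, ST, JG, LD, PR, NE, SX, XO]
Visit LK; enqueue DF, NU → queue [SV, XJ, MS, ST, JG, LD, PR, NE, SX, XO, DF, NU]
Visit SV → queue [XJ, MS, ST, JG, LD, PR, NE, SX, XO, DF, NU]
Visit XJ → queue [MS, ST, JG, LD, PR, NE, SX, XO, DF, NU]
Visit MS → queue [ST, JG, LD, PR, NE, SX, XO, DF, NU]
Visit ST → queue [JG, LD, PR, NE, SX, XO, DF, NU]
Visit JG → queue [LD, PR, NE, SX, XO, DF, NU]
Visit LD → queue [PR, NE, SX, XO, DF, NU]
Visit PR → queue [NE, SX, XO, DF, NU]
Visit NE → queue [SX, XO, DF, NU]
Visit SX → queue [XO, DF, NU]
Visit XO → queue [DF, NU]
Visit DF → queue [NU]
Visit NU → queue []

VT EB EE ES II TO JS LK SV XJ MS ST JG LD PR NE SX XO DF NU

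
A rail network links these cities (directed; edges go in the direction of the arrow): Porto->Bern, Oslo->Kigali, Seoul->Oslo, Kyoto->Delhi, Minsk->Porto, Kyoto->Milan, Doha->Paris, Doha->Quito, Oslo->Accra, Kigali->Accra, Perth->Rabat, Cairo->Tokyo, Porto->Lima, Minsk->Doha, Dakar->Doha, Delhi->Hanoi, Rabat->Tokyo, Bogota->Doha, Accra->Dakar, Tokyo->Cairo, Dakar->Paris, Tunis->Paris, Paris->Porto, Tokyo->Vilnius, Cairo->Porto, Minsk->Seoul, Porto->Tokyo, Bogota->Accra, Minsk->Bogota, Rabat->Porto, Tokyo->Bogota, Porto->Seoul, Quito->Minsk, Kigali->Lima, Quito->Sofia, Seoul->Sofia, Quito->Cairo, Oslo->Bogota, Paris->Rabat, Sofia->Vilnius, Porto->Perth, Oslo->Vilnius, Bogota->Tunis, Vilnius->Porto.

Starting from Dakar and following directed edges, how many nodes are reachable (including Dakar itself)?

BFS from Dakar visits: Dakar, Doha, Paris, Quito, Porto, Rabat, Cairo, Minsk, Sofia, Bern, Lima, Perth, Seoul, Tokyo, Bogota, Vilnius, Oslo, Accra, Tunis, Kigali
Reachable nodes: 20 of 24 total.

20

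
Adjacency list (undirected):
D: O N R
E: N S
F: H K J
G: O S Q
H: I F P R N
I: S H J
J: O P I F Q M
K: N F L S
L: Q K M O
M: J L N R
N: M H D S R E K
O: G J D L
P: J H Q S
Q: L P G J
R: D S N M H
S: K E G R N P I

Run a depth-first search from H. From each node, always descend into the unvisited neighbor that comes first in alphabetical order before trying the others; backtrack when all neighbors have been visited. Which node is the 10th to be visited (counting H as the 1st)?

Visit H
H → F
F → J
J → I
I → S
S → E
E → N
N → D
D → O
O → G
G → Q
Q → L
L → K
L → M
M → R
Q → P

Visit order: H, F, J, I, S, E, N, D, O, G, Q, L, K, M, R, P

G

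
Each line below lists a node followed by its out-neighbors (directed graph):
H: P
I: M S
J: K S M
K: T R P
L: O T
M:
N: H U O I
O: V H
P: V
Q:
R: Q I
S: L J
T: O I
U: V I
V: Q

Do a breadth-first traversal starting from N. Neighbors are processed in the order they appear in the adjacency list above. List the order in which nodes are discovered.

N H U O I P V M S Q L J T K R

Visit N; enqueue H, U, O, I → queue [H, U, O, I]
Visit H; enqueue P → queue [U, O, I, P]
Visit U; enqueue V → queue [O, I, P, V]
Visit O → queue [I, P, V]
Visit I; enqueue M, S → queue [P, V, M, S]
Visit P → queue [V, M, S]
Visit V; enqueue Q → queue [M, S, Q]
Visit M → queue [S, Q]
Visit S; enqueue L, J → queue [Q, L, J]
Visit Q → queue [L, J]
Visit L; enqueue T → queue [J, T]
Visit J; enqueue K → queue [T, K]
Visit T → queue [K]
Visit K; enqueue R → queue [R]
Visit R → queue []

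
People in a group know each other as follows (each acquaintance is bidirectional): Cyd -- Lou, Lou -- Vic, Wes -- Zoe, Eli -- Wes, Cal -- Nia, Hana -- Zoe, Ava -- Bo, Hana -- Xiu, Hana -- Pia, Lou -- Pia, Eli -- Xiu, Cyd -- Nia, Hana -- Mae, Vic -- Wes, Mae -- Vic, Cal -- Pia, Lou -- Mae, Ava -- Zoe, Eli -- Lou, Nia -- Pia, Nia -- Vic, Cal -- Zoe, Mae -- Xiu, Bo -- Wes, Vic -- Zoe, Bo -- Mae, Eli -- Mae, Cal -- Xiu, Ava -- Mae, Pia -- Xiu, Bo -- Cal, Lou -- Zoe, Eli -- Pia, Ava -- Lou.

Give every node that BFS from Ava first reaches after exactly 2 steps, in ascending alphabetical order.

Level 0: Ava
Level 1: Bo, Lou, Mae, Zoe
Level 2: Cal, Cyd, Eli, Hana, Pia, Vic, Wes, Xiu
Level 3: Nia

Cal, Cyd, Eli, Hana, Pia, Vic, Wes, Xiu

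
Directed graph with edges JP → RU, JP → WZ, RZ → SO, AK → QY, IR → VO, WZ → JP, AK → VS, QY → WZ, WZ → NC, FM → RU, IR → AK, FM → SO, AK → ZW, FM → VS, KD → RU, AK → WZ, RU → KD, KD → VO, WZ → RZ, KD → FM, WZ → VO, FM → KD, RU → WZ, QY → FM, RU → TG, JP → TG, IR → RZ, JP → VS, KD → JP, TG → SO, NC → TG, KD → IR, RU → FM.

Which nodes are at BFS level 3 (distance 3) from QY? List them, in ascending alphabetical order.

IR, TG

Level 0: QY
Level 1: FM, WZ
Level 2: JP, KD, NC, RU, RZ, SO, VO, VS
Level 3: IR, TG
Level 4: AK
Level 5: ZW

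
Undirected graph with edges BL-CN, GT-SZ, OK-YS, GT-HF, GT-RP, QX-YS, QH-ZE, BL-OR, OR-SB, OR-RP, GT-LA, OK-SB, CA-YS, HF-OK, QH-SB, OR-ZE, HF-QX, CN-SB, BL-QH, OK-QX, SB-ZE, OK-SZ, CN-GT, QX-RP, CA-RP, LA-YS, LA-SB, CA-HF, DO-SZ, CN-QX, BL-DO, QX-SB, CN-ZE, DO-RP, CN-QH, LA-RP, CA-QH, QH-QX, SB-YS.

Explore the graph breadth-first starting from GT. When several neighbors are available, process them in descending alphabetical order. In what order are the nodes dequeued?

GT -> SZ -> RP -> LA -> HF -> CN -> OK -> DO -> QX -> OR -> CA -> YS -> SB -> ZE -> QH -> BL

Visit GT; enqueue SZ, RP, LA, HF, CN → queue [SZ, RP, LA, HF, CN]
Visit SZ; enqueue OK, DO → queue [RP, LA, HF, CN, OK, DO]
Visit RP; enqueue QX, OR, CA → queue [LA, HF, CN, OK, DO, QX, OR, CA]
Visit LA; enqueue YS, SB → queue [HF, CN, OK, DO, QX, OR, CA, YS, SB]
Visit HF → queue [CN, OK, DO, QX, OR, CA, YS, SB]
Visit CN; enqueue ZE, QH, BL → queue [OK, DO, QX, OR, CA, YS, SB, ZE, QH, BL]
Visit OK → queue [DO, QX, OR, CA, YS, SB, ZE, QH, BL]
Visit DO → queue [QX, OR, CA, YS, SB, ZE, QH, BL]
Visit QX → queue [OR, CA, YS, SB, ZE, QH, BL]
Visit OR → queue [CA, YS, SB, ZE, QH, BL]
Visit CA → queue [YS, SB, ZE, QH, BL]
Visit YS → queue [SB, ZE, QH, BL]
Visit SB → queue [ZE, QH, BL]
Visit ZE → queue [QH, BL]
Visit QH → queue [BL]
Visit BL → queue []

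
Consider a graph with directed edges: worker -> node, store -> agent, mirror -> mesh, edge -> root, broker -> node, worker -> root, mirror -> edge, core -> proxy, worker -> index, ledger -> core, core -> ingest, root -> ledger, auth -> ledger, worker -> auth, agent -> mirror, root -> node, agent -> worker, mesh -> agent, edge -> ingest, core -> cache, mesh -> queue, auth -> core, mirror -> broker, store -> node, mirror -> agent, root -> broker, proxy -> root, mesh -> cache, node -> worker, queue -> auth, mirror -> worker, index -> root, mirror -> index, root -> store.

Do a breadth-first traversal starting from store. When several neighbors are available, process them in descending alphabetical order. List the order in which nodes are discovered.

store, node, agent, worker, mirror, root, index, auth, mesh, edge, broker, ledger, core, queue, cache, ingest, proxy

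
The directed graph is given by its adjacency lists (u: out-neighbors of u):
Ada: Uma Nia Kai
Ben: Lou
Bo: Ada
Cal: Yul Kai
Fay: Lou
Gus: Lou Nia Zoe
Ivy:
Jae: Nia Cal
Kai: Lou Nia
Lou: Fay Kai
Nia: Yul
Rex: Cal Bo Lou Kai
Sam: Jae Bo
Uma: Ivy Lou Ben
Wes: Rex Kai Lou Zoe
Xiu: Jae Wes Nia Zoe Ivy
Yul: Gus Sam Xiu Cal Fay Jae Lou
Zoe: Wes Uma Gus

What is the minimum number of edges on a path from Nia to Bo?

Level 0: Nia
Level 1: Yul
Level 2: Cal, Fay, Gus, Jae, Lou, Sam, Xiu
Level 3: Bo, Ivy, Kai, Wes, Zoe
Level 4: Ada, Rex, Uma
Level 5: Ben
Bo first appears at level 3.

3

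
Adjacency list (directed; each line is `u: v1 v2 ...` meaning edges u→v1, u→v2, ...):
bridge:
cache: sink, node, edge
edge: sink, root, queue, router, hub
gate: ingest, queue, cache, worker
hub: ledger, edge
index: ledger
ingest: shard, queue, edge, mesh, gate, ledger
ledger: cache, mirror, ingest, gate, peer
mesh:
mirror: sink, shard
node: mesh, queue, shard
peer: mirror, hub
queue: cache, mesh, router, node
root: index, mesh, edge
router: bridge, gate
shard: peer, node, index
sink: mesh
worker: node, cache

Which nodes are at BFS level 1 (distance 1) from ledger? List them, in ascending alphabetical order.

cache, gate, ingest, mirror, peer

Level 0: ledger
Level 1: cache, gate, ingest, mirror, peer
Level 2: edge, hub, mesh, node, queue, shard, sink, worker
Level 3: index, root, router
Level 4: bridge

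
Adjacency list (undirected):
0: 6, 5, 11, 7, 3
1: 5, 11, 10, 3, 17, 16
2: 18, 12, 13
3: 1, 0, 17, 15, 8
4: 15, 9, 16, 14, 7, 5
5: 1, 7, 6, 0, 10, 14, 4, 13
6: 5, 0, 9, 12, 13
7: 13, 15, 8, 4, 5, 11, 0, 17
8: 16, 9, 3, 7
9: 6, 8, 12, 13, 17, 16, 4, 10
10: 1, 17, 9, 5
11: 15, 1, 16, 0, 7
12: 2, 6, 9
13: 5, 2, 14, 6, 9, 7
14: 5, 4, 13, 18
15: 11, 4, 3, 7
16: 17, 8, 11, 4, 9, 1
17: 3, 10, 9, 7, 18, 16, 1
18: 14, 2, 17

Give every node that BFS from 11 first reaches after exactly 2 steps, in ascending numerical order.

Level 0: 11
Level 1: 0, 1, 7, 15, 16
Level 2: 3, 4, 5, 6, 8, 9, 10, 13, 17
Level 3: 2, 12, 14, 18

3, 4, 5, 6, 8, 9, 10, 13, 17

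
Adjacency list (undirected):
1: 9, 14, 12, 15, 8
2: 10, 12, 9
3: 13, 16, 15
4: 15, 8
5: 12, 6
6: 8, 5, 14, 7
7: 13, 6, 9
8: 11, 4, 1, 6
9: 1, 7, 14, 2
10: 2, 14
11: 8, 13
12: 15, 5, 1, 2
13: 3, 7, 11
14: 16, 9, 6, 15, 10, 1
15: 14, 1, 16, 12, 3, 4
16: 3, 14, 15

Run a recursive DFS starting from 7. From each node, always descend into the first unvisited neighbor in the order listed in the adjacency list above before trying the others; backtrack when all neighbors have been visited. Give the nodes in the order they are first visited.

7, 13, 3, 16, 14, 9, 1, 12, 15, 4, 8, 11, 6, 5, 2, 10

Visit 7
7 → 13
13 → 3
3 → 16
16 → 14
14 → 9
9 → 1
1 → 12
12 → 15
15 → 4
4 → 8
8 → 11
8 → 6
6 → 5
12 → 2
2 → 10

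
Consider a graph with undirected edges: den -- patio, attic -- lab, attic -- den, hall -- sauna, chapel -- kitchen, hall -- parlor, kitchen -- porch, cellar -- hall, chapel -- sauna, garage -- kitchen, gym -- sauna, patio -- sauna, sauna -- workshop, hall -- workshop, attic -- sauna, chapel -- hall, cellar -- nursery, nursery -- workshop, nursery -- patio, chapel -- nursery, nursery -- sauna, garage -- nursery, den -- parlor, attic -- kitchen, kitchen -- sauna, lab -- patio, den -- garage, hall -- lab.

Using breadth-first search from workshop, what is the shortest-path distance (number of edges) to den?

Level 0: workshop
Level 1: hall, nursery, sauna
Level 2: attic, cellar, chapel, garage, gym, kitchen, lab, parlor, patio
Level 3: den, porch
den first appears at level 3.

3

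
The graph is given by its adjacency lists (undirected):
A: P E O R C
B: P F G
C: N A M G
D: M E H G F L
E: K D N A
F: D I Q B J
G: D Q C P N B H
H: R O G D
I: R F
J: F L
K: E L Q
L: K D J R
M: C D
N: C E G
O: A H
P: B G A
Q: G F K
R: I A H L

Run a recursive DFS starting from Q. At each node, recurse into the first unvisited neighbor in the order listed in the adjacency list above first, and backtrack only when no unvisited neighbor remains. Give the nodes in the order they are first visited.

Q → G → D → M → C → N → E → K → L → J → F → I → R → A → P → B → O → H

Visit Q
Q → G
G → D
D → M
M → C
C → N
N → E
E → K
K → L
L → J
J → F
F → I
I → R
R → A
A → P
P → B
A → O
O → H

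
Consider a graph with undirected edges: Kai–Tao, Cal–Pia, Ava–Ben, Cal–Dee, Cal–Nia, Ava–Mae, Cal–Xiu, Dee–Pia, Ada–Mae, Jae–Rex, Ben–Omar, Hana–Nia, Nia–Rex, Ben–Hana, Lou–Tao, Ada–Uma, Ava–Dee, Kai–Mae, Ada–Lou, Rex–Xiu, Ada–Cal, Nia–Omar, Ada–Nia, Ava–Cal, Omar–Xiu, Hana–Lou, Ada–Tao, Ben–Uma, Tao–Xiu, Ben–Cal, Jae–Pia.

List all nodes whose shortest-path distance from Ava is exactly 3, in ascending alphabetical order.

Jae, Lou, Rex, Tao

Level 0: Ava
Level 1: Ben, Cal, Dee, Mae
Level 2: Ada, Hana, Kai, Nia, Omar, Pia, Uma, Xiu
Level 3: Jae, Lou, Rex, Tao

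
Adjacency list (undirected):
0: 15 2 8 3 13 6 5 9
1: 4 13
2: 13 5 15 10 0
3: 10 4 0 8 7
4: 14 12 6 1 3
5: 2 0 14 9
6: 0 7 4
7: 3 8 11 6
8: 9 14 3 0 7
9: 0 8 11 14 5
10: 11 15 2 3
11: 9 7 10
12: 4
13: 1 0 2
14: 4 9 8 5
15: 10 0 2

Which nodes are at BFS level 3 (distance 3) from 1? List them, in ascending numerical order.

5, 7, 8, 9, 10, 15

Level 0: 1
Level 1: 4, 13
Level 2: 0, 2, 3, 6, 12, 14
Level 3: 5, 7, 8, 9, 10, 15
Level 4: 11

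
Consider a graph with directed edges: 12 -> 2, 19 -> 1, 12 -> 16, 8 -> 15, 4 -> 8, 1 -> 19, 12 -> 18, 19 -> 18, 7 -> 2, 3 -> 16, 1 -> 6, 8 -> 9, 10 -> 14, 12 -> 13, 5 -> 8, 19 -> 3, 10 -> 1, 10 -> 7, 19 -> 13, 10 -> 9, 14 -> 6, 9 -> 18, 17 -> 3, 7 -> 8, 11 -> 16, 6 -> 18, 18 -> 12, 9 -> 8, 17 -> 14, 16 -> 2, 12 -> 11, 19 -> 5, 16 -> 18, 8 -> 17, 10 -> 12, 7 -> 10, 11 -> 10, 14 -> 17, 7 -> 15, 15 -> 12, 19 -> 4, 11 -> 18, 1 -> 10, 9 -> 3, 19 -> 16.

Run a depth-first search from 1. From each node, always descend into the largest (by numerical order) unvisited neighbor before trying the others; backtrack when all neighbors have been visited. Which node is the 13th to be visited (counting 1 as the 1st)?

6

Visit 1
1 → 19
19 → 18
18 → 12
12 → 16
16 → 2
12 → 13
12 → 11
11 → 10
10 → 14
14 → 17
17 → 3
14 → 6
10 → 9
9 → 8
8 → 15
10 → 7
19 → 5
19 → 4

Visit order: 1, 19, 18, 12, 16, 2, 13, 11, 10, 14, 17, 3, 6, 9, 8, 15, 7, 5, 4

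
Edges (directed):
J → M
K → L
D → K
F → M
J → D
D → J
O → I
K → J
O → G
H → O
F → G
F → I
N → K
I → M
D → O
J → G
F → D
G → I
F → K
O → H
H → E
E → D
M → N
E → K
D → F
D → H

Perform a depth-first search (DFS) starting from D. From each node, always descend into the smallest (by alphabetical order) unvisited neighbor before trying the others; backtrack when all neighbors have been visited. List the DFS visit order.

D F G I M N K J L H E O

Visit D
D → F
F → G
G → I
I → M
M → N
N → K
K → J
K → L
D → H
H → E
H → O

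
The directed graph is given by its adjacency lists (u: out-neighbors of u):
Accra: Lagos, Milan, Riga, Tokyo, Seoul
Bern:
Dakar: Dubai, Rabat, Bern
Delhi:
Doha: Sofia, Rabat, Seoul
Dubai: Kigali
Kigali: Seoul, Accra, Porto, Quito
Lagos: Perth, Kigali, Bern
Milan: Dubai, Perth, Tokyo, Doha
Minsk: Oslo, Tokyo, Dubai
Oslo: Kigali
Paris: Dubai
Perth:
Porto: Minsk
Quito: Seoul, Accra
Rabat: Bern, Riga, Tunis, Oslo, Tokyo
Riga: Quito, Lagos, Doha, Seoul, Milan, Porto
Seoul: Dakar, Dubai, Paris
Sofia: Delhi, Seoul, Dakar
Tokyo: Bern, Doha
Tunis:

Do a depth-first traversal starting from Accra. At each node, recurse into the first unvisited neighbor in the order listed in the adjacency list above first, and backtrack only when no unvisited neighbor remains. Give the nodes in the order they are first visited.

Accra, Lagos, Perth, Kigali, Seoul, Dakar, Dubai, Rabat, Bern, Riga, Quito, Doha, Sofia, Delhi, Milan, Tokyo, Porto, Minsk, Oslo, Tunis, Paris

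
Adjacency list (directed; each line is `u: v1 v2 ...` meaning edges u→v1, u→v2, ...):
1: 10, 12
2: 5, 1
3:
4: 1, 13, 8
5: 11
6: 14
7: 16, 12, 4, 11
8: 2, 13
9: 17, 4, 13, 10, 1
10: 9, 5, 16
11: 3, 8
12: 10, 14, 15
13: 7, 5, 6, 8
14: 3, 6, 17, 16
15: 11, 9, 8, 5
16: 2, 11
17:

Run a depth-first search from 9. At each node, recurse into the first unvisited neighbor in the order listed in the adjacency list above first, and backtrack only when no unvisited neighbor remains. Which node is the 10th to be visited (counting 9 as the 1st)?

Visit 9
9 → 17
9 → 4
4 → 1
1 → 10
10 → 5
5 → 11
11 → 3
11 → 8
8 → 2
8 → 13
13 → 7
7 → 16
7 → 12
12 → 14
14 → 6
12 → 15

Visit order: 9, 17, 4, 1, 10, 5, 11, 3, 8, 2, 13, 7, 16, 12, 14, 6, 15

2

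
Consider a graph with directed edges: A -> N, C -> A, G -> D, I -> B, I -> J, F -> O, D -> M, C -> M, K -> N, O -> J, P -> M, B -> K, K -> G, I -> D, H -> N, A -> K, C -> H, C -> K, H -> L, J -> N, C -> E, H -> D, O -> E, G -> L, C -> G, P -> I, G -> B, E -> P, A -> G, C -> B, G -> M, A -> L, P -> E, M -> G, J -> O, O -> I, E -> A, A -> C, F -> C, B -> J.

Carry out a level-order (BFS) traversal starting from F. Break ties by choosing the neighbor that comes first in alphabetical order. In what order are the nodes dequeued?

Visit F; enqueue C, O → queue [C, O]
Visit C; enqueue A, B, E, G, H, K, M → queue [O, A, B, E, G, H, K, M]
Visit O; enqueue I, J → queue [A, B, E, G, H, K, M, I, J]
Visit A; enqueue L, N → queue [B, E, G, H, K, M, I, J, L, N]
Visit B → queue [E, G, H, K, M, I, J, L, N]
Visit E; enqueue P → queue [G, H, K, M, I, J, L, N, P]
Visit G; enqueue D → queue [H, K, M, I, J, L, N, P, D]
Visit H → queue [K, M, I, J, L, N, P, D]
Visit K → queue [M, I, J, L, N, P, D]
Visit M → queue [I, J, L, N, P, D]
Visit I → queue [J, L, N, P, D]
Visit J → queue [L, N, P, D]
Visit L → queue [N, P, D]
Visit N → queue [P, D]
Visit P → queue [D]
Visit D → queue []

F → C → O → A → B → E → G → H → K → M → I → J → L → N → P → D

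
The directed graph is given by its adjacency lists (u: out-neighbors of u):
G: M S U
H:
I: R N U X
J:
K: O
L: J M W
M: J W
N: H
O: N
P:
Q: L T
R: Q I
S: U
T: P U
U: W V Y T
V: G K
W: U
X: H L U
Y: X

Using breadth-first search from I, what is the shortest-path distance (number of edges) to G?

3

Level 0: I
Level 1: N, R, U, X
Level 2: H, L, Q, T, V, W, Y
Level 3: G, J, K, M, P
Level 4: O, S
G first appears at level 3.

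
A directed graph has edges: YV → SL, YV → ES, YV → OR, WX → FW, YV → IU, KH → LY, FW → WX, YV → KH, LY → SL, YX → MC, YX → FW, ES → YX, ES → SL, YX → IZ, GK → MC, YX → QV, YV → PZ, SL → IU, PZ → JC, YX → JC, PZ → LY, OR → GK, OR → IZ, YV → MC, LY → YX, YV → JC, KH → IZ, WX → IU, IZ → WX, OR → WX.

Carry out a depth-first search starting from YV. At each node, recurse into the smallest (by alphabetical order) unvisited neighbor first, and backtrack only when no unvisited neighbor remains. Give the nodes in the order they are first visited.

YV -> ES -> SL -> IU -> YX -> FW -> WX -> IZ -> JC -> MC -> QV -> KH -> LY -> OR -> GK -> PZ

Visit YV
YV → ES
ES → SL
SL → IU
ES → YX
YX → FW
FW → WX
YX → IZ
YX → JC
YX → MC
YX → QV
YV → KH
KH → LY
YV → OR
OR → GK
YV → PZ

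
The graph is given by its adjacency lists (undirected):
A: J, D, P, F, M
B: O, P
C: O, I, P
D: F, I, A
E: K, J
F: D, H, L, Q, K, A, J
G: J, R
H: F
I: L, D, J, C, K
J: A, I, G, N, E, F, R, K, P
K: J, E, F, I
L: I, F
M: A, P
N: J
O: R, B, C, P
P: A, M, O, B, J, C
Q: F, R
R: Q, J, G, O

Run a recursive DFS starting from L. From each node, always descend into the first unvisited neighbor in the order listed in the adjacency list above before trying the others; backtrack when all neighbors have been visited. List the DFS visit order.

L → I → D → F → H → Q → R → J → A → P → M → O → B → C → G → N → E → K

Visit L
L → I
I → D
D → F
F → H
F → Q
Q → R
R → J
J → A
A → P
P → M
P → O
O → B
O → C
J → G
J → N
J → E
E → K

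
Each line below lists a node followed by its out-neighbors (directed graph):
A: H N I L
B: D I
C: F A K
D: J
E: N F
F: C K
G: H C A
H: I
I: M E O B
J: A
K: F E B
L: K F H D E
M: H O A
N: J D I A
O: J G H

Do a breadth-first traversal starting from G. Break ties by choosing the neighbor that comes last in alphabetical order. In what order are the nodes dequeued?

Visit G; enqueue H, C, A → queue [H, C, A]
Visit H; enqueue I → queue [C, A, I]
Visit C; enqueue K, F → queue [A, I, K, F]
Visit A; enqueue N, L → queue [I, K, F, N, L]
Visit I; enqueue O, M, E, B → queue [K, F, N, L, O, M, E, B]
Visit K → queue [F, N, L, O, M, E, B]
Visit F → queue [N, L, O, M, E, B]
Visit N; enqueue J, D → queue [L, O, M, E, B, J, D]
Visit L → queue [O, M, E, B, J, D]
Visit O → queue [M, E, B, J, D]
Visit M → queue [E, B, J, D]
Visit E → queue [B, J, D]
Visit B → queue [J, D]
Visit J → queue [D]
Visit D → queue []

G -> H -> C -> A -> I -> K -> F -> N -> L -> O -> M -> E -> B -> J -> D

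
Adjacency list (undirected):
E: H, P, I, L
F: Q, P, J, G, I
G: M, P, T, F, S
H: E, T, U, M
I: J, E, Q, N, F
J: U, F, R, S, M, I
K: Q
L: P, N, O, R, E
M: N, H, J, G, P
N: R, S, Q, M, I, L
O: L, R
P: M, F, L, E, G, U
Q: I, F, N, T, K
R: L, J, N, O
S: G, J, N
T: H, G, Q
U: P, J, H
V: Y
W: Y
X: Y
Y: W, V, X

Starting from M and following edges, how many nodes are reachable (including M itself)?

17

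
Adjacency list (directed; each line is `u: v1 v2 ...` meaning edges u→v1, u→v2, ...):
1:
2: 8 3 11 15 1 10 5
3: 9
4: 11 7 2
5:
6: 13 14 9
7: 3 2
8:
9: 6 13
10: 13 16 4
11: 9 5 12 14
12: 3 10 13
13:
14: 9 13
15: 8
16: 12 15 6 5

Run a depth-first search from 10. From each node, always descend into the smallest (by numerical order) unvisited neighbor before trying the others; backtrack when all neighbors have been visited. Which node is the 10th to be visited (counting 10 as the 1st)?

5

Visit 10
10 → 4
4 → 2
2 → 1
2 → 3
3 → 9
9 → 6
6 → 13
6 → 14
2 → 5
2 → 8
2 → 11
11 → 12
2 → 15
4 → 7
10 → 16

Visit order: 10, 4, 2, 1, 3, 9, 6, 13, 14, 5, 8, 11, 12, 15, 7, 16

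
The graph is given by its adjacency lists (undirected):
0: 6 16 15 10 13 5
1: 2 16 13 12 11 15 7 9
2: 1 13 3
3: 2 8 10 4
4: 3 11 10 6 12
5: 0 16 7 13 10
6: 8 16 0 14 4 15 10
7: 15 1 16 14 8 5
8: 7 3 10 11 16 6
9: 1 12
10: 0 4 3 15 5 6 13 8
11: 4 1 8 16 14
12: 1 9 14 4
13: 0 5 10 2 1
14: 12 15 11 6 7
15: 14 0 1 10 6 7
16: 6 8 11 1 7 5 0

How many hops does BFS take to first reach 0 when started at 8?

2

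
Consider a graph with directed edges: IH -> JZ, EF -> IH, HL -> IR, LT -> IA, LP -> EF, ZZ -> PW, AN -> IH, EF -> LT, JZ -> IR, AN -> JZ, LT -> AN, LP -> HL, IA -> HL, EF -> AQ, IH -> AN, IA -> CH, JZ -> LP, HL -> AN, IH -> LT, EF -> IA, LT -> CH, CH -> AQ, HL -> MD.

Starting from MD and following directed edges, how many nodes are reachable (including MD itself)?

BFS from MD visits: MD
Reachable nodes: 1 of 14 total.

1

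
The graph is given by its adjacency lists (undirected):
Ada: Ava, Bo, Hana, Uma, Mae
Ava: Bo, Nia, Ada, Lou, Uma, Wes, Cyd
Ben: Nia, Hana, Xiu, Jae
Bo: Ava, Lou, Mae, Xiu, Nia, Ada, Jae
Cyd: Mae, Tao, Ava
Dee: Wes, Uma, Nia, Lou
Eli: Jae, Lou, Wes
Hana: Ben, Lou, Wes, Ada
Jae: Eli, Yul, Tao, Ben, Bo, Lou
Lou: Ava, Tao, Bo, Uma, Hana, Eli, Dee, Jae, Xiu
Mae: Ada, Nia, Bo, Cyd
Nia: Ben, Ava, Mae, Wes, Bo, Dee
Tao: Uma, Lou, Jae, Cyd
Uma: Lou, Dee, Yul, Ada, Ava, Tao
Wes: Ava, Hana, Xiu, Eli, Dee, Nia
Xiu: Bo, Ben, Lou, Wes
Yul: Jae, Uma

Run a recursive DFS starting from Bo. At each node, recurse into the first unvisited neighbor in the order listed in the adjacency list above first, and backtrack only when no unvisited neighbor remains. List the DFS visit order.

Visit Bo
Bo → Ava
Ava → Nia
Nia → Ben
Ben → Hana
Hana → Lou
Lou → Tao
Tao → Uma
Uma → Dee
Dee → Wes
Wes → Xiu
Wes → Eli
Eli → Jae
Jae → Yul
Uma → Ada
Ada → Mae
Mae → Cyd

Bo Ava Nia Ben Hana Lou Tao Uma Dee Wes Xiu Eli Jae Yul Ada Mae Cyd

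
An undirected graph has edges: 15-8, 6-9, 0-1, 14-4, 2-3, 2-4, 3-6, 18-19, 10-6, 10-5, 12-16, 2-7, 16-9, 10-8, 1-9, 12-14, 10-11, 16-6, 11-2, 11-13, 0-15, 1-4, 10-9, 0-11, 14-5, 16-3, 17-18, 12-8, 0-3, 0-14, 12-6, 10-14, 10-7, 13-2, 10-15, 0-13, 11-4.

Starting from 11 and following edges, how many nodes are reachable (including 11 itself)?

17

BFS from 11 visits: 11, 0, 2, 4, 10, 13, 1, 3, 14, 15, 7, 5, 6, 8, 9, 16, 12
Reachable nodes: 17 of 20 total.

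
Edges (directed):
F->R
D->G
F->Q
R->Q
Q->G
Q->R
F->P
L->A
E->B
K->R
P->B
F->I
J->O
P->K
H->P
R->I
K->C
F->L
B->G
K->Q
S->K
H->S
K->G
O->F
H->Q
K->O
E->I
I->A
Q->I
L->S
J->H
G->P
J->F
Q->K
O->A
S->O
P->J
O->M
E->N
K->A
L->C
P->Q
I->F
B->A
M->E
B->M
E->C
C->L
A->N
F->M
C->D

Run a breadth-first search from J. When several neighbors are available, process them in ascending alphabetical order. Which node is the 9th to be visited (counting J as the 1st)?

Visit J; enqueue F, H, O → queue [F, H, O]
Visit F; enqueue I, L, M, P, Q, R → queue [H, O, I, L, M, P, Q, R]
Visit H; enqueue S → queue [O, I, L, M, P, Q, R, S]
Visit O; enqueue A → queue [I, L, M, P, Q, R, S, A]
Visit I → queue [L, M, P, Q, R, S, A]
Visit L; enqueue C → queue [M, P, Q, R, S, A, C]
Visit M; enqueue E → queue [P, Q, R, S, A, C, E]
Visit P; enqueue B, K → queue [Q, R, S, A, C, E, B, K]
Visit Q; enqueue G → queue [R, S, A, C, E, B, K, G]
Visit R → queue [S, A, C, E, B, K, G]
Visit S → queue [A, C, E, B, K, G]
Visit A; enqueue N → queue [C, E, B, K, G, N]
Visit C; enqueue D → queue [E, B, K, G, N, D]
Visit E → queue [B, K, G, N, D]
Visit B → queue [K, G, N, D]
Visit K → queue [G, N, D]
Visit G → queue [N, D]
Visit N → queue [D]
Visit D → queue []

Visit order: J, F, H, O, I, L, M, P, Q, R, S, A, C, E, B, K, G, N, D

Q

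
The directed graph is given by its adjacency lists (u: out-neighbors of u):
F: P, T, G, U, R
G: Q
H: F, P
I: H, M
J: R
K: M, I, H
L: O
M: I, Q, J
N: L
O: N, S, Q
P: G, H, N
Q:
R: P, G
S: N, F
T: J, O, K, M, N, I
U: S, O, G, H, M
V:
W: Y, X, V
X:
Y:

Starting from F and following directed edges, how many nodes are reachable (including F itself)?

BFS from F visits: F, U, T, R, P, G, S, O, M, H, N, K, J, I, Q, L
Reachable nodes: 16 of 20 total.

16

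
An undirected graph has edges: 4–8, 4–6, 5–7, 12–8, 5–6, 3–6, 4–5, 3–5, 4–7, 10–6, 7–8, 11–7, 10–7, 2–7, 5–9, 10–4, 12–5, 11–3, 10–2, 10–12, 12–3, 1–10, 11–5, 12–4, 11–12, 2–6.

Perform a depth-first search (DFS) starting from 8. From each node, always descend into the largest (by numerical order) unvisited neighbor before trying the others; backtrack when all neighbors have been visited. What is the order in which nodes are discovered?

Visit 8
8 → 12
12 → 11
11 → 7
7 → 10
10 → 6
6 → 5
5 → 9
5 → 4
5 → 3
6 → 2
10 → 1

8 12 11 7 10 6 5 9 4 3 2 1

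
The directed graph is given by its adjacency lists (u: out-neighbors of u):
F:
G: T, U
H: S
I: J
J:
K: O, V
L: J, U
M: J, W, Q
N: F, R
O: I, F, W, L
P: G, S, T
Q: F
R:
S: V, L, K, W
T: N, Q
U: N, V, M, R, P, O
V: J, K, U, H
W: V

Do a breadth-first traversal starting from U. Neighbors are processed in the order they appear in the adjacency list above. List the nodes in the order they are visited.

U, N, V, M, R, P, O, F, J, K, H, W, Q, G, S, T, I, L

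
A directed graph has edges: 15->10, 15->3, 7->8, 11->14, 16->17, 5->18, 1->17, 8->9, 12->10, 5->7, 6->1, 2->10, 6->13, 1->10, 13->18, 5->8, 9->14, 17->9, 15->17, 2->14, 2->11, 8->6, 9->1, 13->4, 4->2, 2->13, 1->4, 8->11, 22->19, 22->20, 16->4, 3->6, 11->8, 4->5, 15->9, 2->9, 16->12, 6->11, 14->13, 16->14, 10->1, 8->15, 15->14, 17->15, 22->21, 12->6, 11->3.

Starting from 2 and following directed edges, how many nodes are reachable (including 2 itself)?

BFS from 2 visits: 2, 9, 10, 11, 13, 14, 1, 3, 8, 4, 18, 17, 6, 15, 5, 7
Reachable nodes: 16 of 22 total.

16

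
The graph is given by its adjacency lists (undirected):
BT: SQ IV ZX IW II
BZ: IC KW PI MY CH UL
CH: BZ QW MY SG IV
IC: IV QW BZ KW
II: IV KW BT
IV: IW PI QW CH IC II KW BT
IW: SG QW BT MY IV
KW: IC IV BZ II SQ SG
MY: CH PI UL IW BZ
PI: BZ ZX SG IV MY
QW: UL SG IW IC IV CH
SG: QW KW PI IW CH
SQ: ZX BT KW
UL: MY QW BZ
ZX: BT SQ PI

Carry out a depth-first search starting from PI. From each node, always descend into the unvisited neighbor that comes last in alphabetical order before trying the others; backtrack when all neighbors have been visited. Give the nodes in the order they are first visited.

Visit PI
PI → ZX
ZX → SQ
SQ → KW
KW → SG
SG → QW
QW → UL
UL → MY
MY → IW
IW → IV
IV → II
II → BT
IV → IC
IC → BZ
BZ → CH

PI ZX SQ KW SG QW UL MY IW IV II BT IC BZ CH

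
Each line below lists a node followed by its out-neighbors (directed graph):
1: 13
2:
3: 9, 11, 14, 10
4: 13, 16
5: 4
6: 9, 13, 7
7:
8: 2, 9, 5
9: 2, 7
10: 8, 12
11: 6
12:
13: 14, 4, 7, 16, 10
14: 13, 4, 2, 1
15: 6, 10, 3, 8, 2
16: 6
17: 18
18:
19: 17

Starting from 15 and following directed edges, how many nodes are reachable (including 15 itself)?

BFS from 15 visits: 15, 2, 3, 6, 8, 10, 9, 11, 14, 7, 13, 5, 12, 1, 4, 16
Reachable nodes: 16 of 19 total.

16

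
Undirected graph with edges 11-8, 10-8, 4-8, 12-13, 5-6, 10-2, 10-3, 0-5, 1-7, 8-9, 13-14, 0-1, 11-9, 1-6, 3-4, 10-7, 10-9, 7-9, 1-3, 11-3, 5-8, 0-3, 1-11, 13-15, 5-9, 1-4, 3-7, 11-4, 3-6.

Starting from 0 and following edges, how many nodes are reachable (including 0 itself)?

12

BFS from 0 visits: 0, 1, 3, 5, 4, 6, 7, 11, 10, 8, 9, 2
Reachable nodes: 12 of 16 total.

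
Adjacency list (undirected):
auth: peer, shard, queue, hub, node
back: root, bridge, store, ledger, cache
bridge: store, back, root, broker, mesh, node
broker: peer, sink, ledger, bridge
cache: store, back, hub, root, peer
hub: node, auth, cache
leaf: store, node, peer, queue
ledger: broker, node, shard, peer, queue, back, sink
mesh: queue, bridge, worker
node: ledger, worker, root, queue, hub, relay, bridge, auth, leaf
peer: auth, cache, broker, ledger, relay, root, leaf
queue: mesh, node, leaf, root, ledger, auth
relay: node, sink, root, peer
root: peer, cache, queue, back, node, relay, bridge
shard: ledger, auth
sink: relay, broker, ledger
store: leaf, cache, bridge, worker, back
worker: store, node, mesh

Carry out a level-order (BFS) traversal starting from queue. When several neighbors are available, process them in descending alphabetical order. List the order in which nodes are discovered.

Visit queue; enqueue root, node, mesh, ledger, leaf, auth → queue [root, node, mesh, ledger, leaf, auth]
Visit root; enqueue relay, peer, cache, bridge, back → queue [node, mesh, ledger, leaf, auth, relay, peer, cache, bridge, back]
Visit node; enqueue worker, hub → queue [mesh, ledger, leaf, auth, relay, peer, cache, bridge, back, worker, hub]
Visit mesh → queue [ledger, leaf, auth, relay, peer, cache, bridge, back, worker, hub]
Visit ledger; enqueue sink, shard, broker → queue [leaf, auth, relay, peer, cache, bridge, back, worker, hub, sink, shard, broker]
Visit leaf; enqueue store → queue [auth, relay, peer, cache, bridge, back, worker, hub, sink, shard, broker, store]
Visit auth → queue [relay, peer, cache, bridge, back, worker, hub, sink, shard, broker, store]
Visit relay → queue [peer, cache, bridge, back, worker, hub, sink, shard, broker, store]
Visit peer → queue [cache, bridge, back, worker, hub, sink, shard, broker, store]
Visit cache → queue [bridge, back, worker, hub, sink, shard, broker, store]
Visit bridge → queue [back, worker, hub, sink, shard, broker, store]
Visit back → queue [worker, hub, sink, shard, broker, store]
Visit worker → queue [hub, sink, shard, broker, store]
Visit hub → queue [sink, shard, broker, store]
Visit sink → queue [shard, broker, store]
Visit shard → queue [broker, store]
Visit broker → queue [store]
Visit store → queue []

queue -> root -> node -> mesh -> ledger -> leaf -> auth -> relay -> peer -> cache -> bridge -> back -> worker -> hub -> sink -> shard -> broker -> store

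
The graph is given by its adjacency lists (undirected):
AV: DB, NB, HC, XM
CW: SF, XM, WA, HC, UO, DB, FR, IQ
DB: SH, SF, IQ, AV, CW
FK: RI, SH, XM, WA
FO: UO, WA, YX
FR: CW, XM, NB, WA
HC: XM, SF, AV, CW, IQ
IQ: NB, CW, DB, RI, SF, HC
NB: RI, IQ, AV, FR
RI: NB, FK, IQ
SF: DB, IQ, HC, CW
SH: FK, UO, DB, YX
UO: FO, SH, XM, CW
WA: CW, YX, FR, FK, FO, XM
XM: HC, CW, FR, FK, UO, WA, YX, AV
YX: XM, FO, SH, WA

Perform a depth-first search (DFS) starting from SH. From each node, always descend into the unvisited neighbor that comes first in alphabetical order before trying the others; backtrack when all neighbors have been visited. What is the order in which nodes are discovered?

Visit SH
SH → DB
DB → AV
AV → HC
HC → CW
CW → FR
FR → NB
NB → IQ
IQ → RI
RI → FK
FK → WA
WA → FO
FO → UO
UO → XM
XM → YX
IQ → SF

SH → DB → AV → HC → CW → FR → NB → IQ → RI → FK → WA → FO → UO → XM → YX → SF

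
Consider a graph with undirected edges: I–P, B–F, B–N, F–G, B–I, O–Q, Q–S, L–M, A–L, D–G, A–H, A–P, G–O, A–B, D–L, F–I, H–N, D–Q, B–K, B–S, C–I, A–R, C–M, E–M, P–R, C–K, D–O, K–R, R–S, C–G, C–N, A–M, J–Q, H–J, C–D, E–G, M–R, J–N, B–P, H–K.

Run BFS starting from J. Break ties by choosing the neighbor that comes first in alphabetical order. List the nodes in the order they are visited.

Visit J; enqueue H, N, Q → queue [H, N, Q]
Visit H; enqueue A, K → queue [N, Q, A, K]
Visit N; enqueue B, C → queue [Q, A, K, B, C]
Visit Q; enqueue D, O, S → queue [A, K, B, C, D, O, S]
Visit A; enqueue L, M, P, R → queue [K, B, C, D, O, S, L, M, P, R]
Visit K → queue [B, C, D, O, S, L, M, P, R]
Visit B; enqueue F, I → queue [C, D, O, S, L, M, P, R, F, I]
Visit C; enqueue G → queue [D, O, S, L, M, P, R, F, I, G]
Visit D → queue [O, S, L, M, P, R, F, I, G]
Visit O → queue [S, L, M, P, R, F, I, G]
Visit S → queue [L, M, P, R, F, I, G]
Visit L → queue [M, P, R, F, I, G]
Visit M; enqueue E → queue [P, R, F, I, G, E]
Visit P → queue [R, F, I, G, E]
Visit R → queue [F, I, G, E]
Visit F → queue [I, G, E]
Visit I → queue [G, E]
Visit G → queue [E]
Visit E → queue []

J H N Q A K B C D O S L M P R F I G E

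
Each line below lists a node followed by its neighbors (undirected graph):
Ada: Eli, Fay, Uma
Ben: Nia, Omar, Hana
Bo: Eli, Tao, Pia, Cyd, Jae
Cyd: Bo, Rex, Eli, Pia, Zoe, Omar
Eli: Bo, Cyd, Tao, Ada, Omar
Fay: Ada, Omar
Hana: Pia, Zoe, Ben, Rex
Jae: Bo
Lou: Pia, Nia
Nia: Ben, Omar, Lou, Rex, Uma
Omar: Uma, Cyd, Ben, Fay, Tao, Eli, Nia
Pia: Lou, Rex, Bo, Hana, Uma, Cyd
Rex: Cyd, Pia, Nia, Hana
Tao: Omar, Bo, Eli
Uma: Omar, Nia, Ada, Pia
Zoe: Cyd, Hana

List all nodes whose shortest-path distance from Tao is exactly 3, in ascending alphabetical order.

Hana, Lou, Rex, Zoe

Level 0: Tao
Level 1: Bo, Eli, Omar
Level 2: Ada, Ben, Cyd, Fay, Jae, Nia, Pia, Uma
Level 3: Hana, Lou, Rex, Zoe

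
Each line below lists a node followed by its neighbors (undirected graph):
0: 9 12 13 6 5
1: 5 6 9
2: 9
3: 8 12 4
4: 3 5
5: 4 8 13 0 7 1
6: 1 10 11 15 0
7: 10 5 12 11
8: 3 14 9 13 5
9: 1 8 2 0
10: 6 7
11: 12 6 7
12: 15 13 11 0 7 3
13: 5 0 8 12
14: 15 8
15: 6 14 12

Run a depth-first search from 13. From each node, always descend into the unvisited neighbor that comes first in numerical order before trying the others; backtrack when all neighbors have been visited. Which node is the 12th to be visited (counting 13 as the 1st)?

8

Visit 13
13 → 0
0 → 5
5 → 1
1 → 6
6 → 10
10 → 7
7 → 11
11 → 12
12 → 3
3 → 4
3 → 8
8 → 9
9 → 2
8 → 14
14 → 15

Visit order: 13, 0, 5, 1, 6, 10, 7, 11, 12, 3, 4, 8, 9, 2, 14, 15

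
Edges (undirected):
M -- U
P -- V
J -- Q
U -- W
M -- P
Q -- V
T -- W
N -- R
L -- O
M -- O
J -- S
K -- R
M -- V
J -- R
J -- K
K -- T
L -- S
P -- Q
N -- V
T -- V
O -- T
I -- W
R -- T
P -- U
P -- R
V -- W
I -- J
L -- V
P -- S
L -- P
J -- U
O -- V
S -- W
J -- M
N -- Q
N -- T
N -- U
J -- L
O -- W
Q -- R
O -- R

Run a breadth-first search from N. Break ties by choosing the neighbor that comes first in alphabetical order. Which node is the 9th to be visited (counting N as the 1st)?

Visit N; enqueue Q, R, T, U, V → queue [Q, R, T, U, V]
Visit Q; enqueue J, P → queue [R, T, U, V, J, P]
Visit R; enqueue K, O → queue [T, U, V, J, P, K, O]
Visit T; enqueue W → queue [U, V, J, P, K, O, W]
Visit U; enqueue M → queue [V, J, P, K, O, W, M]
Visit V; enqueue L → queue [J, P, K, O, W, M, L]
Visit J; enqueue I, S → queue [P, K, O, W, M, L, I, S]
Visit P → queue [K, O, W, M, L, I, S]
Visit K → queue [O, W, M, L, I, S]
Visit O → queue [W, M, L, I, S]
Visit W → queue [M, L, I, S]
Visit M → queue [L, I, S]
Visit L → queue [I, S]
Visit I → queue [S]
Visit S → queue []

Visit order: N, Q, R, T, U, V, J, P, K, O, W, M, L, I, S

K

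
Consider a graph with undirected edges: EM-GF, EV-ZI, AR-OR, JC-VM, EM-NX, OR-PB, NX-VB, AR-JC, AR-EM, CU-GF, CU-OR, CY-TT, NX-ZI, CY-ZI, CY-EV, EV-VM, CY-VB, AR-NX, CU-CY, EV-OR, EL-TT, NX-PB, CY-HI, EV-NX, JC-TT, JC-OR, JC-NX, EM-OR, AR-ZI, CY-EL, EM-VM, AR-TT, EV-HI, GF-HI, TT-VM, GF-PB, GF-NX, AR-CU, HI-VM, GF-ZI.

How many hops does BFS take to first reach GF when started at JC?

Level 0: JC
Level 1: AR, NX, OR, TT, VM
Level 2: CU, CY, EL, EM, EV, GF, HI, PB, VB, ZI
GF first appears at level 2.

2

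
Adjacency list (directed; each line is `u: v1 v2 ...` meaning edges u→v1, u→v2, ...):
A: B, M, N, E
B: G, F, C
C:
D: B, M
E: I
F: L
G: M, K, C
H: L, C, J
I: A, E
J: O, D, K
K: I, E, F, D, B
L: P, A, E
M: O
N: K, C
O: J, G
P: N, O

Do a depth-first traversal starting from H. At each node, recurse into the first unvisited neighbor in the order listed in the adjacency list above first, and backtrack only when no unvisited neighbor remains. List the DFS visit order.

H -> L -> P -> N -> K -> I -> A -> B -> G -> M -> O -> J -> D -> C -> F -> E

Visit H
H → L
L → P
P → N
N → K
K → I
I → A
A → B
B → G
G → M
M → O
O → J
J → D
G → C
B → F
A → E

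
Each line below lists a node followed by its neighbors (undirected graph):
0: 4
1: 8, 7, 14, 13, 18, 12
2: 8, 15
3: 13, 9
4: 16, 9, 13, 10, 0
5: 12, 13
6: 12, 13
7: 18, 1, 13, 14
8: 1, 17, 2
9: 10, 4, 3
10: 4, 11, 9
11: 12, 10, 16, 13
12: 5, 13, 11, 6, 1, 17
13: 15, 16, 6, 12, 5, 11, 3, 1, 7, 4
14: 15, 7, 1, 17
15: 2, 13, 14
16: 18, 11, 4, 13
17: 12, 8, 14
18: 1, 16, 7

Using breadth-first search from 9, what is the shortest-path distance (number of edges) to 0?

2

Level 0: 9
Level 1: 3, 4, 10
Level 2: 0, 11, 13, 16
Level 3: 1, 5, 6, 7, 12, 15, 18
Level 4: 2, 8, 14, 17
0 first appears at level 2.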